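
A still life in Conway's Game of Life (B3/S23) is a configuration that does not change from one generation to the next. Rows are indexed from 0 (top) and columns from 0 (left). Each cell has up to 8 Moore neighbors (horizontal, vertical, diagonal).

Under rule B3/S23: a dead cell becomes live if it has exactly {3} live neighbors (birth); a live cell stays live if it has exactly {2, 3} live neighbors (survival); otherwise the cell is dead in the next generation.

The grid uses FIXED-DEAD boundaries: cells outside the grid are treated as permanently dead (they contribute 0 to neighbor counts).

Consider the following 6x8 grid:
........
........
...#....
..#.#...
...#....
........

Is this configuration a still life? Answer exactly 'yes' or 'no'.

Compute generation 1 and compare to generation 0 (given above):
Generation 1:
........
........
...#....
..#.#...
...#....
........
The grids are IDENTICAL -> still life.

Answer: yes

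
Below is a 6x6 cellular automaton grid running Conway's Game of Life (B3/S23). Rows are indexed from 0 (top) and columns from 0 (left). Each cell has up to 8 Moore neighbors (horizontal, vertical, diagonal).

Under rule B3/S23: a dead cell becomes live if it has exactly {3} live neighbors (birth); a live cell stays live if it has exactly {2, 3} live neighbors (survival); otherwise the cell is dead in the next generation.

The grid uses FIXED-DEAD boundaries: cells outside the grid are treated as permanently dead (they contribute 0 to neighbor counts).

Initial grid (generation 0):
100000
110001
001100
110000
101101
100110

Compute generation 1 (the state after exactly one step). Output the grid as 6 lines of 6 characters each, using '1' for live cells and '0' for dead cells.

Answer: 110000
111000
001000
100010
101100
011110

Derivation:
Simulating step by step:
Generation 0 (given above): 15 live cells
Generation 1: 15 live cells
(generation 1 grid is the final answer)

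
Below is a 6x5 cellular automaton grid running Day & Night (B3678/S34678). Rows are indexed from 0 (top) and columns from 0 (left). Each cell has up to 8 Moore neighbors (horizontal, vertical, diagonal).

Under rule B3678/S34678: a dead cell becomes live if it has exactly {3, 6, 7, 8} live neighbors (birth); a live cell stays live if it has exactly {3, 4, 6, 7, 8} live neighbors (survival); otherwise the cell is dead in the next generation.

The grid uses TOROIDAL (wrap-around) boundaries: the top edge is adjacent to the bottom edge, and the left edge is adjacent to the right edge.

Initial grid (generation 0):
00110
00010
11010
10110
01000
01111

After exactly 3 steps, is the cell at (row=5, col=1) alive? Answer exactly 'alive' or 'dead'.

Simulating step by step:
Generation 0 (given above): 14 live cells
Generation 1: 12 live cells
01000
01010
01010
10100
01100
11010
Generation 2: 13 live cells
01001
10000
11001
00110
00111
11000
Generation 3: 13 live cells
01000
00000
11111
00100
10111
11000

Cell (5,1) at generation 3: 1 -> alive

Answer: alive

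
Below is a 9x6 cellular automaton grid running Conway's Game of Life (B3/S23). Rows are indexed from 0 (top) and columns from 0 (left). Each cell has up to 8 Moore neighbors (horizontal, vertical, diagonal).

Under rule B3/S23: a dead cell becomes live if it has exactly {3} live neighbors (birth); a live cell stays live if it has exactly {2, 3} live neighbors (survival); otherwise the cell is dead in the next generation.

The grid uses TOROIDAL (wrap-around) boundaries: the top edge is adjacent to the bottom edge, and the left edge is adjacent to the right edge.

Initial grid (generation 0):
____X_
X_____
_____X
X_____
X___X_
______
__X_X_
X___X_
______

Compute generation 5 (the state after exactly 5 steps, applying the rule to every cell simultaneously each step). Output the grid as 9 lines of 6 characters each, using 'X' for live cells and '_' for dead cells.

Answer: ______
______
__X__X
X___XX
__XX__
__X___
______
_____X
X___X_

Derivation:
Simulating step by step:
Generation 0 (given above): 10 live cells
Generation 1: 12 live cells
______
_____X
X____X
X_____
_____X
___X_X
___X_X
___X_X
_____X
Generation 2: 17 live cells
______
X____X
X____X
X_____
X___XX
X____X
X_XX_X
X____X
____X_
Generation 3: 13 live cells
_____X
X____X
_X____
_X__X_
_X__X_
___X__
______
XX_X__
_____X
Generation 4: 16 live cells
____XX
X____X
_X___X
XXX___
__XXX_
______
__X___
X_____
____XX
Generation 5: 11 live cells
(generation 5 grid is the final answer)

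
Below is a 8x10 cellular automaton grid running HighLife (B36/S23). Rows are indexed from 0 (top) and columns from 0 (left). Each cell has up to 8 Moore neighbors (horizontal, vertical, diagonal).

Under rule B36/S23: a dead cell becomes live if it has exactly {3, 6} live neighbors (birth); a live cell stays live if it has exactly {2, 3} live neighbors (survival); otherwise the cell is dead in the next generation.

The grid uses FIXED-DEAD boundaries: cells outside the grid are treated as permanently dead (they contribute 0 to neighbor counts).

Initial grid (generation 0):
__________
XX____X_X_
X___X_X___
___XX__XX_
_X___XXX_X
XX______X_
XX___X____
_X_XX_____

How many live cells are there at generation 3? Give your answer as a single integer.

Answer: 37

Derivation:
Simulating step by step:
Generation 0 (given above): 25 live cells
Generation 1: 29 live cells
__________
XX___X_X__
XX_XX_X_X_
___XX___X_
XXX_XXX__X
__X__X_XX_
____X_____
XXX_X_____
Generation 2: 28 live cells
__________
XXX_XXXX__
XX_X__X_X_
_____XX_XX
_XX___X__X
__X____XX_
__X_XX____
_X_X______
Generation 3: 37 live cells
_X___XX___
X_XXXXXX__
X__X_X_XXX
X____XX_XX
_XX__XX__X
__X__XXXX_
_XX_X_____
__XXX_____
Population at generation 3: 37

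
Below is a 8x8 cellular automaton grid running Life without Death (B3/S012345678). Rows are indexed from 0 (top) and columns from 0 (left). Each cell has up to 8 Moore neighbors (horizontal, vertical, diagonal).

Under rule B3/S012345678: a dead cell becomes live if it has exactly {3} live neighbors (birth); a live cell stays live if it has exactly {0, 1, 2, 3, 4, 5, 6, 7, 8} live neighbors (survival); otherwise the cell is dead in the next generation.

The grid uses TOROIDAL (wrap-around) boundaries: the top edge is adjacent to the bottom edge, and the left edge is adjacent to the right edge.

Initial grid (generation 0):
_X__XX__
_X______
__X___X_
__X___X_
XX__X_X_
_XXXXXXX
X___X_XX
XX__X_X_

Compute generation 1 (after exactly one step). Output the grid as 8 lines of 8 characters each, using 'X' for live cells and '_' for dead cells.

Answer: _XX_XX__
_XX__X__
_XX___X_
__XX__X_
XX__X_X_
_XXXXXXX
X___X_XX
XX_XX_X_

Derivation:
Simulating step by step:
Generation 0 (given above): 27 live cells
Generation 1: 33 live cells
(generation 1 grid is the final answer)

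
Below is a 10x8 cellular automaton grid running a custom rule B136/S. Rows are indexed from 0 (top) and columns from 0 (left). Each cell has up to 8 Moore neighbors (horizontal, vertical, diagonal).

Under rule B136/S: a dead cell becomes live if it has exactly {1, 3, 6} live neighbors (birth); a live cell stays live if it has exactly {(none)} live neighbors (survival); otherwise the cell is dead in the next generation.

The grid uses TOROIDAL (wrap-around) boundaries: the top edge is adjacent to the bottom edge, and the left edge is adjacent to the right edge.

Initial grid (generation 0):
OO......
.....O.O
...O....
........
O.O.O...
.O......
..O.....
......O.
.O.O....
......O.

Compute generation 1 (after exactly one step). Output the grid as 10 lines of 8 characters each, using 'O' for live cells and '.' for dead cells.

Simulating step by step:
Generation 0 (given above): 14 live cells
Generation 1: 40 live cells
(generation 1 grid is the final answer)

Answer: ..O.O.OO
O..O....
O.O..O.O
O..O.O.O
.O...O.O
..OOOO.O
O..O.OOO
O.O.OO.O
O...O...
OOOOOO..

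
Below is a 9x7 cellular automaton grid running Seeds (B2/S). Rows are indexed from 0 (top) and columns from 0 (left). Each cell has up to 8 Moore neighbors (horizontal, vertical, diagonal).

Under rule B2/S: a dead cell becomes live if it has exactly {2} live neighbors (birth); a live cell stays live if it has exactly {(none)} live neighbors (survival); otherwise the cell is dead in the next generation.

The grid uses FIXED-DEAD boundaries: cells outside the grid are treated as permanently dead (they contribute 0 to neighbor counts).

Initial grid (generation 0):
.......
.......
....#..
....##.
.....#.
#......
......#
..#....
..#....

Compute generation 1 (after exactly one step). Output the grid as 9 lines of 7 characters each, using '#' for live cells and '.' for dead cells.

Answer: .......
.......
...#...
...#..#
......#
.....##
.#.....
.#.#...
.#.#...

Derivation:
Simulating step by step:
Generation 0 (given above): 8 live cells
Generation 1: 11 live cells
(generation 1 grid is the final answer)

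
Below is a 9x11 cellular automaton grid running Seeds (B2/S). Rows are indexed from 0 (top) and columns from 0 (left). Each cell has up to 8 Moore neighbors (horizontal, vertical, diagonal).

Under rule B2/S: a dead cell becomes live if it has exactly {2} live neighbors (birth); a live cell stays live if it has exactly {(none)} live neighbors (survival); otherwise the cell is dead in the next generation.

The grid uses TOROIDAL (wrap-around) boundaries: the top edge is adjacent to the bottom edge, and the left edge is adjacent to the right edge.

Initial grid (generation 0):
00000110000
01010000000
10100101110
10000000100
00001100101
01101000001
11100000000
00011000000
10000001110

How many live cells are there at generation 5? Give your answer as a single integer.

Answer: 20

Derivation:
Simulating step by step:
Generation 0 (given above): 29 live cells
Generation 1: 21 live cells
11101000011
10000000011
00011010000
00010000000
00100001000
00000000000
00000100001
00000001010
00010000001
Generation 2: 19 live cells
00000000100
00000000100
10100100010
00000111000
00010000000
00000010000
00000010110
10001010100
00001000000
Generation 3: 23 live cells
00000001010
01000001001
01001000001
01110000101
00001000000
00000100110
00000000001
00010000001
00010000110
Generation 4: 25 live cells
10100010000
00100010000
00000001100
00000100000
11000101001
00001000001
10001000100
10101000100
00101001000
Generation 5: 20 live cells
00000000000
00010100100
00000100000
01001000011
00000000010
00010011100
00000001000
00000000011
10000010101
Population at generation 5: 20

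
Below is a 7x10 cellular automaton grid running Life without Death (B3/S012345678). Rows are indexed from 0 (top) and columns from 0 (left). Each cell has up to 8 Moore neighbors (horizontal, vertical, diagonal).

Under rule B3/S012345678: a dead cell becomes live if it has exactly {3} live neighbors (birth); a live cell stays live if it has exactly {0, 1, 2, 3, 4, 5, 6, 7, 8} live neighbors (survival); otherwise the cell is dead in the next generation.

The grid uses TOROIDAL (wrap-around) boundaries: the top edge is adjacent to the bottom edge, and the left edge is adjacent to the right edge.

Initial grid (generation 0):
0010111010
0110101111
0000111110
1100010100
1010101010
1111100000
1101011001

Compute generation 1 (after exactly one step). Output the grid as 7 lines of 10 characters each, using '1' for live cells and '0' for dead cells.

Answer: 0010111010
0110101111
0011111110
1101010100
1010101110
1111101100
1101011101

Derivation:
Simulating step by step:
Generation 0 (given above): 37 live cells
Generation 1: 44 live cells
(generation 1 grid is the final answer)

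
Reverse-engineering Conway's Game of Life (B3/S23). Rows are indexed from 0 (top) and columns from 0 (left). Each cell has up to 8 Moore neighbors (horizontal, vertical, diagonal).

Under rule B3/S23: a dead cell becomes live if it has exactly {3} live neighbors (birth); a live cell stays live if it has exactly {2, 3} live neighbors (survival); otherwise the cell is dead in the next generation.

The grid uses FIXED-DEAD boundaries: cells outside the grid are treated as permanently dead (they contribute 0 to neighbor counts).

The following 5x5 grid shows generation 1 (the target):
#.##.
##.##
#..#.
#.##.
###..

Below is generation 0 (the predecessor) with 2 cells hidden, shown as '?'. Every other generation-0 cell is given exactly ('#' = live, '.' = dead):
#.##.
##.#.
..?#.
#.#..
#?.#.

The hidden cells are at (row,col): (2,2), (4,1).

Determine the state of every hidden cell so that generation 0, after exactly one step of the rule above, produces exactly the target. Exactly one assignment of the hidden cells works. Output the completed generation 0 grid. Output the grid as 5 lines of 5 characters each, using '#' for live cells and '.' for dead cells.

Hidden generation-0 cells (in order): (2,2), (4,1).
A hidden cell only influences target cells in its own 3x3 neighborhood. Try each of the 2^2 = 4 assignments, step the completed generation 0 forward once under B3/S23, and compare with the target:
  (2,2)=. (4,1)=. -> step gives (3,0)='.' but target has '#' -> reject
  (2,2)=. (4,1)=# -> step reproduces the target at every cell -> ACCEPT
  (2,2)=# (4,1)=. -> step gives (1,1)='.' but target has '#' -> reject
  (2,2)=# (4,1)=# -> step gives (1,1)='.' but target has '#' -> reject
Unique solution: (2,2)=dead, (4,1)=live.
Check: live-neighbor counts of every cell in the completed generation 0:
24322
23533
34422
24332
23311
Applying B3/S23 to generation 0 with these counts gives:
#.##.
##.##
#..#.
#.##.
###..
which matches the target exactly.

Answer: #.##.
##.#.
...#.
#.#..
##.#.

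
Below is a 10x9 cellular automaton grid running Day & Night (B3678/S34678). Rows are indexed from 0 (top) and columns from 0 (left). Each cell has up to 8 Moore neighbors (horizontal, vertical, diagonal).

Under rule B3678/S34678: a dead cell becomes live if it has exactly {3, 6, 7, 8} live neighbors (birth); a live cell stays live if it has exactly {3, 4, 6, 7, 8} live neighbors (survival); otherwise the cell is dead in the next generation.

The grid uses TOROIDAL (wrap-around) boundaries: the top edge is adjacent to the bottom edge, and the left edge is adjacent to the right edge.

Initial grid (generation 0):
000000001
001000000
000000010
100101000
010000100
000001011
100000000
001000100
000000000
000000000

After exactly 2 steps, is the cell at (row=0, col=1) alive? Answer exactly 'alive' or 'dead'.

Answer: dead

Derivation:
Simulating step by step:
Generation 0 (given above): 14 live cells
Generation 1: 12 live cells
000000000
000000000
000000000
000000100
100011111
100000100
000000111
000000000
000000000
000000000
Generation 2: 11 live cells
000000000
000000000
000000000
000000101
000001111
100000011
000000010
000000010
000000000
000000000

Cell (0,1) at generation 2: 0 -> dead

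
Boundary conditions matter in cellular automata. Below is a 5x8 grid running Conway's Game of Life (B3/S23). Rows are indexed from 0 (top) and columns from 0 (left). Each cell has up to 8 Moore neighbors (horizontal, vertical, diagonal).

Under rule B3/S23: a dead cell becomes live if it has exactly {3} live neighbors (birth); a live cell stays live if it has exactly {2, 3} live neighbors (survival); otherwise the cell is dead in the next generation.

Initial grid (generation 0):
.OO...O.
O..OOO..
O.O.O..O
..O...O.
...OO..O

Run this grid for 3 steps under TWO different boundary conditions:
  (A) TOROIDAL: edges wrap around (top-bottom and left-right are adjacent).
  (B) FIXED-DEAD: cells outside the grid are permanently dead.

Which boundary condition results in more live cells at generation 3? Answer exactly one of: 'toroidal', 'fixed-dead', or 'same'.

Under TOROIDAL boundary, generation 3:
..O.O...
.OO.....
...O....
........
..OO....
Population = 7

Under FIXED-DEAD boundary, generation 3:
..O.....
.O.O....
.OOO.OOO
.O..O.OO
.OO.O.OO
Population = 18

Comparison: toroidal=7, fixed-dead=18 -> fixed-dead

Answer: fixed-dead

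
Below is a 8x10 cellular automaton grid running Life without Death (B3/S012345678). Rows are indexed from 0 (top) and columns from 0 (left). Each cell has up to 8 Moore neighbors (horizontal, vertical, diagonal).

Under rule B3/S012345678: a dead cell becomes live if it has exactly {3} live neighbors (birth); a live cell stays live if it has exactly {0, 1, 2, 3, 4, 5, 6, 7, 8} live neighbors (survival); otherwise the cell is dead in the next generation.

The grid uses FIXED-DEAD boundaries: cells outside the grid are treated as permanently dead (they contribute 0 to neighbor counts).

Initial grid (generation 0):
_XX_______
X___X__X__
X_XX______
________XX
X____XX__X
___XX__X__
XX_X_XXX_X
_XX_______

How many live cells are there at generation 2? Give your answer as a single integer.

Simulating step by step:
Generation 0 (given above): 26 live cells
Generation 1: 37 live cells
_XX_______
X___X__X__
XXXX____X_
_X______XX
X___XXXX_X
XXXXX__X__
XX_X_XXXXX
XXX___X___
Generation 2: 46 live cells
_XX_______
X___X__X__
XXXX___XXX
_X_XXXX_XX
X___XXXX_X
XXXXX__X_X
XX_X_XXXXX
XXX__XX_X_
Population at generation 2: 46

Answer: 46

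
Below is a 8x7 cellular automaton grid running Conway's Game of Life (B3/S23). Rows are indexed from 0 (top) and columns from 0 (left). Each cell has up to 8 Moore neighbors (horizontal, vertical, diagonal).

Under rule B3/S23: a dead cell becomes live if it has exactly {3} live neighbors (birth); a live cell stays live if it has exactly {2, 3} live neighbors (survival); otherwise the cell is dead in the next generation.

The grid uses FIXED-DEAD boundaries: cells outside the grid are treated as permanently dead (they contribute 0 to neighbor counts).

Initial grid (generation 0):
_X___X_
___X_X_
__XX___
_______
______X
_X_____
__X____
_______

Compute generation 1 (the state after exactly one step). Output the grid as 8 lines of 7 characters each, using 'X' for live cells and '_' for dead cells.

Answer: ____X__
___X___
__XXX__
_______
_______
_______
_______
_______

Derivation:
Simulating step by step:
Generation 0 (given above): 9 live cells
Generation 1: 5 live cells
(generation 1 grid is the final answer)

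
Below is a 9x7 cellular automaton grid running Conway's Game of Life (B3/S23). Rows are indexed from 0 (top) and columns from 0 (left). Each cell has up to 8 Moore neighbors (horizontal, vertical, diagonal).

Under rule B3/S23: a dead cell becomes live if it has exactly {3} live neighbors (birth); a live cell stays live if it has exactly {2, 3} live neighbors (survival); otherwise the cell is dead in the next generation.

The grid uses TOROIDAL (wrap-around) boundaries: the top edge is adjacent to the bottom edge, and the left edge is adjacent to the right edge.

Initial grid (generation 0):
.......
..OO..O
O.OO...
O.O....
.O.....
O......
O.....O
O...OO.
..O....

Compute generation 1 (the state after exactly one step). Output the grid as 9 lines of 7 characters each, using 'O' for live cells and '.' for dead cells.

Answer: ..OO...
.OOO...
O.....O
O.OO...
OO.....
OO....O
OO...O.
OO...O.
.......

Derivation:
Simulating step by step:
Generation 0 (given above): 16 live cells
Generation 1: 21 live cells
(generation 1 grid is the final answer)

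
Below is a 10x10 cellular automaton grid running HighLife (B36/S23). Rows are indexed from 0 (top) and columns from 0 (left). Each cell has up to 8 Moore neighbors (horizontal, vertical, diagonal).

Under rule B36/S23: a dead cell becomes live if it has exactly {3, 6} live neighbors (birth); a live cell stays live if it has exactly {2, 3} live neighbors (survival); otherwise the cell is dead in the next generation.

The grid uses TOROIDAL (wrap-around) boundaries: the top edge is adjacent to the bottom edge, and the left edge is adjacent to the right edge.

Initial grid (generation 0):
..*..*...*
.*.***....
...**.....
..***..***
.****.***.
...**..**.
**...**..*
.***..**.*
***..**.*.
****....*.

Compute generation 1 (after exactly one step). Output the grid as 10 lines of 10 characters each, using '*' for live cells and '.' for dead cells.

Answer: .....*...*
.....*....
........*.
.*....*..*
.*....*...
..........
.*...*...*
...**.....
....***.*.
...******.

Derivation:
Simulating step by step:
Generation 0 (given above): 48 live cells
Generation 1: 24 live cells
(generation 1 grid is the final answer)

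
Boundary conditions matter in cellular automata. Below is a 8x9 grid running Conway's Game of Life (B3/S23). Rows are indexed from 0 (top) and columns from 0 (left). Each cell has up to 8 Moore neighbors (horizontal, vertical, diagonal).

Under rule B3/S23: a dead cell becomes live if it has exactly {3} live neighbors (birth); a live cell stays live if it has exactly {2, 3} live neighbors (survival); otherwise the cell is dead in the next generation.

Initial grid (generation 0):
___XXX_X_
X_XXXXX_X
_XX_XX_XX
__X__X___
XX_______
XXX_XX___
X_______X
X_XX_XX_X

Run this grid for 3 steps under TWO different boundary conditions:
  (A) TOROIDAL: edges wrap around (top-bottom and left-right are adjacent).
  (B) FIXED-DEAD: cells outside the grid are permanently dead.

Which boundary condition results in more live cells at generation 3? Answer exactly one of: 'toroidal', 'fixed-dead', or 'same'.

Under TOROIDAL boundary, generation 3:
X_X___XXX
_X_XXXX__
_X_XXXX__
__XXX____
XXXXX_X__
__XX_____
___X_____
_XXXXX_XX
Population = 34

Under FIXED-DEAD boundary, generation 3:
_________
____XXX_X
__XXXX__X
__XXX___X
_X_XX____
__X_X____
__X_X____
______XX_
Population = 22

Comparison: toroidal=34, fixed-dead=22 -> toroidal

Answer: toroidal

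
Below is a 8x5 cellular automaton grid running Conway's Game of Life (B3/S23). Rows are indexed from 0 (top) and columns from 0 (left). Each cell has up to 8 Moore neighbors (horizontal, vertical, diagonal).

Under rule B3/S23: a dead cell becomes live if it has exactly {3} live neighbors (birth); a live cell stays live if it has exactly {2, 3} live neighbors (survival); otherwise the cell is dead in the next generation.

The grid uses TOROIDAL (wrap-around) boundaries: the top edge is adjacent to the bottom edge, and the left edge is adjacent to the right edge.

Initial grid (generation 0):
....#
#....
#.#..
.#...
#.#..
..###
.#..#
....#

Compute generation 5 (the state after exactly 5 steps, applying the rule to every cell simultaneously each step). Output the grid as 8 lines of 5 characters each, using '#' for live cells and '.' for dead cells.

Answer: .....
.....
##...
..#..
.....
.....
.##.#
#..#.

Derivation:
Simulating step by step:
Generation 0 (given above): 13 live cells
Generation 1: 17 live cells
#...#
##..#
#....
#.#..
#.#.#
..#.#
..#.#
...##
Generation 2: 12 live cells
.#...
.#...
.....
#..#.
#.#.#
..#.#
#.#.#
.....
Generation 3: 11 live cells
.....
.....
.....
##.#.
#.#..
..#..
##..#
##...
Generation 4: 15 live cells
.....
.....
.....
###.#
#.###
..###
..#.#
.#..#
Generation 5: 8 live cells
(generation 5 grid is the final answer)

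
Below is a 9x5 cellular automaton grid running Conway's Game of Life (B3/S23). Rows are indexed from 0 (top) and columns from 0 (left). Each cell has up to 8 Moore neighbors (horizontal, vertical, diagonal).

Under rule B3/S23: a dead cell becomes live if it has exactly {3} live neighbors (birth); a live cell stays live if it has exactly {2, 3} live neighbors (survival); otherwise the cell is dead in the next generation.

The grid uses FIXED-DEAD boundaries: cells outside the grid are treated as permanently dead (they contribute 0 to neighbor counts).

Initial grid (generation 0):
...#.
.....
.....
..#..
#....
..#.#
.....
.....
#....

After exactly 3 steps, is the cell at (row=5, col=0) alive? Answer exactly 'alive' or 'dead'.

Simulating step by step:
Generation 0 (given above): 6 live cells
Generation 1: 2 live cells
.....
.....
.....
.....
.#.#.
.....
.....
.....
.....
Generation 2: 0 live cells
.....
.....
.....
.....
.....
.....
.....
.....
.....
Generation 3: 0 live cells
.....
.....
.....
.....
.....
.....
.....
.....
.....

Cell (5,0) at generation 3: 0 -> dead

Answer: dead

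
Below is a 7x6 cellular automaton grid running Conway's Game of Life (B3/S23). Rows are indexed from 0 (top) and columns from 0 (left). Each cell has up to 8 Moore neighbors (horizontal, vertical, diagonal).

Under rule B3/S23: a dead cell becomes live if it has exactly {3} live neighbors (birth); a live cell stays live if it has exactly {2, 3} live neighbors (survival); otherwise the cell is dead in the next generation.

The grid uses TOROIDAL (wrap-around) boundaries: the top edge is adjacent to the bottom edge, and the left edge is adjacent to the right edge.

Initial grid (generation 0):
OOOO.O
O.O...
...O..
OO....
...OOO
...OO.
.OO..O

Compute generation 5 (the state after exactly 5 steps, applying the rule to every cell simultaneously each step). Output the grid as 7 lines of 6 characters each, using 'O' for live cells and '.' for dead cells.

Simulating step by step:
Generation 0 (given above): 18 live cells
Generation 1: 18 live cells
...OOO
O...OO
O.O...
O.OO.O
O.OO.O
O.....
.....O
Generation 2: 11 live cells
...O..
OO....
..O...
......
..OO..
OO..O.
O....O
Generation 3: 19 live cells
.O...O
.OO...
.O....
..OO..
.OOO..
OOOOO.
OO..OO
Generation 4: 8 live cells
....OO
.OO...
.O.O..
...O..
O.....
......
......
Generation 5: 8 live cells
(generation 5 grid is the final answer)

Answer: ......
OOOOO.
.O.O..
..O...
......
......
......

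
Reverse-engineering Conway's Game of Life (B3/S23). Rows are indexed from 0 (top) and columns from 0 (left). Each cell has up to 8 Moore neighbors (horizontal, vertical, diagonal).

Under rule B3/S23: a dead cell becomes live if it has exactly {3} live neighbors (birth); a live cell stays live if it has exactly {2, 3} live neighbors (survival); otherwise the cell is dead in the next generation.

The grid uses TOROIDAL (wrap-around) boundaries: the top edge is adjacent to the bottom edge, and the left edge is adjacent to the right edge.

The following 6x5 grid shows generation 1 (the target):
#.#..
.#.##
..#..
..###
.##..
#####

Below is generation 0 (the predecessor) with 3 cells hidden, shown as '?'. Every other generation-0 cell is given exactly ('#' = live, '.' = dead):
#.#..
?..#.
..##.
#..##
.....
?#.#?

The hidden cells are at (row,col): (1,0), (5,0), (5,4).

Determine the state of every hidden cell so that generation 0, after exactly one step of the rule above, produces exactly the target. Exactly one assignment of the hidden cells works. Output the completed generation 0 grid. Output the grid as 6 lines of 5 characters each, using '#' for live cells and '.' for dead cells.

Hidden generation-0 cells (in order): (1,0), (5,0), (5,4).
A hidden cell only influences target cells in its own 3x3 neighborhood. Try each of the 2^3 = 8 assignments, step the completed generation 0 forward once under B3/S23, and compare with the target:
  (1,0)=. (5,0)=. (5,4)=. -> step gives (0,0)='.' but target has '#' -> reject
  (1,0)=. (5,0)=. (5,4)=# -> step gives (0,1)='#' but target has '.' -> reject
  (1,0)=. (5,0)=# (5,4)=. -> step gives (0,3)='#' but target has '.' -> reject
  (1,0)=. (5,0)=# (5,4)=# -> step reproduces the target at every cell -> ACCEPT
  (1,0)=# (5,0)=. (5,4)=. -> step gives (0,3)='#' but target has '.' -> reject
  (1,0)=# (5,0)=. (5,4)=# -> step gives (1,1)='.' but target has '#' -> reject
  (1,0)=# (5,0)=# (5,4)=. -> step gives (0,3)='#' but target has '.' -> reject
  (1,0)=# (5,0)=# (5,4)=# -> step gives (0,0)='.' but target has '#' -> reject
Unique solution: (1,0)=dead, (5,0)=live, (5,4)=live.
Check: live-neighbor counts of every cell in the completed generation 0:
34345
13433
22345
12333
53346
33323
Applying B3/S23 to generation 0 with these counts gives:
#.#..
.#.##
..#..
..###
.##..
#####
which matches the target exactly.

Answer: #.#..
...#.
..##.
#..##
.....
##.##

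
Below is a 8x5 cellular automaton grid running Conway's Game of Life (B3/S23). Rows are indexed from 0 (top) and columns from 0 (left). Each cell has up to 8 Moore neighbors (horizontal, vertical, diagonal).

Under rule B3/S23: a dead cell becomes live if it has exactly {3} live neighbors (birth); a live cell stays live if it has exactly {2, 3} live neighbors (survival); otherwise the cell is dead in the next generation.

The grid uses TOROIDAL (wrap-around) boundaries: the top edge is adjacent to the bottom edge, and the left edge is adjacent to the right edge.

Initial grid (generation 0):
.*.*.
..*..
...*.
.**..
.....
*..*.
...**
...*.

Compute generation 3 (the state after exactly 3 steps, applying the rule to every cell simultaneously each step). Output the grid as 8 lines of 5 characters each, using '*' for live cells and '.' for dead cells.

Answer: *.*..
*....
...*.
.*.**
.*.**
**...
*....
*....

Derivation:
Simulating step by step:
Generation 0 (given above): 11 live cells
Generation 1: 12 live cells
...*.
..**.
.*.*.
..*..
.**..
...*.
..**.
...*.
Generation 2: 17 live cells
...**
...**
.*.*.
...*.
.***.
.*.*.
..***
...**
Generation 3: 14 live cells
(generation 3 grid is the final answer)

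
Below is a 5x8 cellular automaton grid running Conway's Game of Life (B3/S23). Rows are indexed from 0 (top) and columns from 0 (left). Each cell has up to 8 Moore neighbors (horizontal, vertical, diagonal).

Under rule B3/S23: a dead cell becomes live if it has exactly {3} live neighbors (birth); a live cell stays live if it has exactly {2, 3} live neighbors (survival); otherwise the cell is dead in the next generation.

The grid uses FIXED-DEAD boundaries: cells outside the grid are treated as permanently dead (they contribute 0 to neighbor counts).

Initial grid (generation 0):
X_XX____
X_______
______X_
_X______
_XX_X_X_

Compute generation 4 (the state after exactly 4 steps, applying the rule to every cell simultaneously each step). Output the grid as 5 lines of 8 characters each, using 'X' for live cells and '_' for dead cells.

Simulating step by step:
Generation 0 (given above): 10 live cells
Generation 1: 7 live cells
_X______
_X______
________
_XX__X__
_XX_____
Generation 2: 6 live cells
________
________
_XX_____
_XX_____
_XX_____
Generation 3: 6 live cells
________
________
_XX_____
X__X____
_XX_____
Generation 4: 6 live cells
(generation 4 grid is the final answer)

Answer: ________
________
_XX_____
X__X____
_XX_____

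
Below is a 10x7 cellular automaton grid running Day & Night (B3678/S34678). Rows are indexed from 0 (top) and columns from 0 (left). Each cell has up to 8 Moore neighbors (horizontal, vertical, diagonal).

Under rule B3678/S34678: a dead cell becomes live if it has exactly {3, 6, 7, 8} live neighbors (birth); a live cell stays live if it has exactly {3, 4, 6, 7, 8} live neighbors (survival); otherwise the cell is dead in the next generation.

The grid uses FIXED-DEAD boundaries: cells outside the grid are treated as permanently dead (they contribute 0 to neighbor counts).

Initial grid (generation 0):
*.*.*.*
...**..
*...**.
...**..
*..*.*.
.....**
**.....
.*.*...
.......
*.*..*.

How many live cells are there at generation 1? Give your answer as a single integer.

Answer: 16

Derivation:
Simulating step by step:
Generation 0 (given above): 23 live cells
Generation 1: 16 live cells
.....*.
.*.**..
.....*.
...*...
.....**
**..*..
..*....
*.*....
.**....
.......
Population at generation 1: 16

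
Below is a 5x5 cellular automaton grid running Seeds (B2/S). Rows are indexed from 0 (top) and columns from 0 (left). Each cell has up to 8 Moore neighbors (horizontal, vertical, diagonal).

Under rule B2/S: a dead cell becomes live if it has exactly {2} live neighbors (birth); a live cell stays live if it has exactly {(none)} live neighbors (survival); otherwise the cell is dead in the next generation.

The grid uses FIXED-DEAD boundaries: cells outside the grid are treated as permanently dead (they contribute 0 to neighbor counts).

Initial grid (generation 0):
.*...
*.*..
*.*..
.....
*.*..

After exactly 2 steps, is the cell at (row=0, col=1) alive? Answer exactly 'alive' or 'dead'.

Answer: alive

Derivation:
Simulating step by step:
Generation 0 (given above): 7 live cells
Generation 1: 8 live cells
*.*..
...*.
...*.
*.**.
.*...
Generation 2: 8 live cells
.*.*.
.*..*
.*...
....*
*..*.

Cell (0,1) at generation 2: 1 -> alive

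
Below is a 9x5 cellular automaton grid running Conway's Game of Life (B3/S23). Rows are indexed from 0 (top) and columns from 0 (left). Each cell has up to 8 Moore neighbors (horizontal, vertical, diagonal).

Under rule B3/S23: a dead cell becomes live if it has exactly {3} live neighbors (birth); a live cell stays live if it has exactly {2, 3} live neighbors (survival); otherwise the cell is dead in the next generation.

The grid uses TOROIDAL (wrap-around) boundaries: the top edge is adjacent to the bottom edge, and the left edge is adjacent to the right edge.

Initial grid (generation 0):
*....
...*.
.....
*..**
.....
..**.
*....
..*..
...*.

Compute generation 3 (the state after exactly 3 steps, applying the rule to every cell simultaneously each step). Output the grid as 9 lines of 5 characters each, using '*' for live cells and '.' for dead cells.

Simulating step by step:
Generation 0 (given above): 10 live cells
Generation 1: 7 live cells
....*
.....
...*.
....*
..*..
.....
.***.
.....
.....
Generation 2: 5 live cells
.....
.....
.....
...*.
.....
.*.*.
..*..
..*..
.....
Generation 3: 5 live cells
(generation 3 grid is the final answer)

Answer: .....
.....
.....
.....
..*..
..*..
.***.
.....
.....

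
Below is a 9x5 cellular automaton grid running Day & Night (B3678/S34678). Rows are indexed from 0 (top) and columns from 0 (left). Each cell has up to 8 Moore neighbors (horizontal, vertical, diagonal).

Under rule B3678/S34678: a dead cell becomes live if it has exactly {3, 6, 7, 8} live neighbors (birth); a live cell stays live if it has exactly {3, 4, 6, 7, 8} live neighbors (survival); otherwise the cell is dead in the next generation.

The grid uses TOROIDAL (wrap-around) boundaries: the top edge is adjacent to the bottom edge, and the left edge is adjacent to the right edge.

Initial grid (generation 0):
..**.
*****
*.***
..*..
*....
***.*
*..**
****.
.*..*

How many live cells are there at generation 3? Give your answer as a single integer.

Answer: 24

Derivation:
Simulating step by step:
Generation 0 (given above): 26 live cells
Generation 1: 24 live cells
.....
*.***
**.*.
*....
*.***
.*...
***.*
.****
.**.*
Generation 2: 21 live cells
.....
*.***
**.**
*...*
*...*
*....
....*
*****
.**..
Generation 3: 24 live cells
*...*
*.**.
**..*
*...*
**..*
*....
..*.*
*****
.**.*
Population at generation 3: 24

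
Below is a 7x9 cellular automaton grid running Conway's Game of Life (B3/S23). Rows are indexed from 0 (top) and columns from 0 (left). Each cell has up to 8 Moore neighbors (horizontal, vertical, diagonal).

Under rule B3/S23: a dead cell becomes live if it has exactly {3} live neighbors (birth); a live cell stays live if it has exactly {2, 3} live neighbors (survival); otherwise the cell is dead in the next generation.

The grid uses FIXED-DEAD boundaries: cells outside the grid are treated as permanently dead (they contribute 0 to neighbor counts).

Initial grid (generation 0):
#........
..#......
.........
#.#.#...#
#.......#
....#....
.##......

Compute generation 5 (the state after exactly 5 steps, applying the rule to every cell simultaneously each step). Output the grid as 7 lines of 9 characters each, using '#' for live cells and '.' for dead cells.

Simulating step by step:
Generation 0 (given above): 11 live cells
Generation 1: 6 live cells
.........
.........
.#.#.....
.#.......
.#.#.....
.#.......
.........
Generation 2: 6 live cells
.........
.........
..#......
##.......
##.......
..#......
.........
Generation 3: 6 live cells
.........
.........
.#.......
#.#......
#.#......
.#.......
.........
Generation 4: 6 live cells
.........
.........
.#.......
#.#......
#.#......
.#.......
.........
Generation 5: 6 live cells
(generation 5 grid is the final answer)

Answer: .........
.........
.#.......
#.#......
#.#......
.#.......
.........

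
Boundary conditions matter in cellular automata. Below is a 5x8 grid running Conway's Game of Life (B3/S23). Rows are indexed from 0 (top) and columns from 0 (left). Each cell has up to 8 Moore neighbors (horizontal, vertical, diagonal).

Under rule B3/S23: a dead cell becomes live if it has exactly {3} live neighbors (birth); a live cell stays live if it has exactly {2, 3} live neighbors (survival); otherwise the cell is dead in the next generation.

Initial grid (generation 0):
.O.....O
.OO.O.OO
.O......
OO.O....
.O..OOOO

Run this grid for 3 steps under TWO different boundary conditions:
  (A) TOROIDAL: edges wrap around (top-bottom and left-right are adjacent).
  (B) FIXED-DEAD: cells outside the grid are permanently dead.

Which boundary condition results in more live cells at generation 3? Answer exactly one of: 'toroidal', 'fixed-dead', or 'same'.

Answer: fixed-dead

Derivation:
Under TOROIDAL boundary, generation 3:
.O.OOOOO
.O......
OO..OO..
OO.OO...
OO..O...
Population = 18

Under FIXED-DEAD boundary, generation 3:
.O....OO
.OOOOO..
...OOO.O
.OO...OO
.O.O.O..
Population = 19

Comparison: toroidal=18, fixed-dead=19 -> fixed-dead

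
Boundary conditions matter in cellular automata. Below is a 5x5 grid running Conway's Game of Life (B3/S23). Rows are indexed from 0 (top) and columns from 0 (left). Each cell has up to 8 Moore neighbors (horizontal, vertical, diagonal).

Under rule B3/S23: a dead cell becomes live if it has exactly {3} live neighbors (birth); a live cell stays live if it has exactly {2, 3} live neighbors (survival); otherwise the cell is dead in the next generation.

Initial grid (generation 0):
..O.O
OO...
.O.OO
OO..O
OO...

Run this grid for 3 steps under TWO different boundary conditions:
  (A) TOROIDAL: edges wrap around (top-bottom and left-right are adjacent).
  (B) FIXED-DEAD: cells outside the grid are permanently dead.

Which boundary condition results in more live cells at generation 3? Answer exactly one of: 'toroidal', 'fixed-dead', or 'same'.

Under TOROIDAL boundary, generation 3:
.O...
...O.
..O.O
..O.O
OOO.O
Population = 10

Under FIXED-DEAD boundary, generation 3:
O..O.
O..O.
.....
..OO.
...O.
Population = 7

Comparison: toroidal=10, fixed-dead=7 -> toroidal

Answer: toroidal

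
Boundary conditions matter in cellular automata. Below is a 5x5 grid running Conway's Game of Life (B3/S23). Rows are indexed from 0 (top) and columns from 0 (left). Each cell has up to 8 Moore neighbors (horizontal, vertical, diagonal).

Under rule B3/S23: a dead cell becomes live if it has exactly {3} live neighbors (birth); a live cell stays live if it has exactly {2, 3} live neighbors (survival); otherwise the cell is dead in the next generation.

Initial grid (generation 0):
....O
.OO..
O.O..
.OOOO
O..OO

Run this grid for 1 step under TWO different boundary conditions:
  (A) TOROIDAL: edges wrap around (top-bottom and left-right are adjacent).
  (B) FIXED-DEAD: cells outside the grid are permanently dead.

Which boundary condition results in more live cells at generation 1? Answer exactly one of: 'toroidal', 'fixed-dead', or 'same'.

Under TOROIDAL boundary, generation 1:
.OO.O
OOOO.
O...O
.....
.O...
Population = 10

Under FIXED-DEAD boundary, generation 1:
.....
.OOO.
O....
O...O
.O..O
Population = 8

Comparison: toroidal=10, fixed-dead=8 -> toroidal

Answer: toroidal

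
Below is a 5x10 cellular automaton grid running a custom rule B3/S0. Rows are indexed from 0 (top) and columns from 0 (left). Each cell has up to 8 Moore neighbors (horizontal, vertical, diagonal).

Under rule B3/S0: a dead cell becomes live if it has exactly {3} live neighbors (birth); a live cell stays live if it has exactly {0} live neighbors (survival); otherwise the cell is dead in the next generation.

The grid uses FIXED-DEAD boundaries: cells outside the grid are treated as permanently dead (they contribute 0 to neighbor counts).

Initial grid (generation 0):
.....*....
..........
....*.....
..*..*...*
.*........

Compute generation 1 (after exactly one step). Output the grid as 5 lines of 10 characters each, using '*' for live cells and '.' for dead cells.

Simulating step by step:
Generation 0 (given above): 6 live cells
Generation 1: 2 live cells
(generation 1 grid is the final answer)

Answer: .....*....
..........
..........
.........*
..........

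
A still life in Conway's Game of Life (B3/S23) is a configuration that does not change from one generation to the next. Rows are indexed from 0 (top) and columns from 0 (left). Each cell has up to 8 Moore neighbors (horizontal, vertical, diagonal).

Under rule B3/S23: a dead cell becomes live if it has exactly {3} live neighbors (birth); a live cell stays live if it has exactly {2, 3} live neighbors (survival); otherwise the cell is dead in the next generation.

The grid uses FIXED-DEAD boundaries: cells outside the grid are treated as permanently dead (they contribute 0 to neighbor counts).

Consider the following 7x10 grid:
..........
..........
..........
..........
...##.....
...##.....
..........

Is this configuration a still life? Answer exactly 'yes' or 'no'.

Answer: yes

Derivation:
Compute generation 1 and compare to generation 0 (given above):
Generation 1:
..........
..........
..........
..........
...##.....
...##.....
..........
The grids are IDENTICAL -> still life.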